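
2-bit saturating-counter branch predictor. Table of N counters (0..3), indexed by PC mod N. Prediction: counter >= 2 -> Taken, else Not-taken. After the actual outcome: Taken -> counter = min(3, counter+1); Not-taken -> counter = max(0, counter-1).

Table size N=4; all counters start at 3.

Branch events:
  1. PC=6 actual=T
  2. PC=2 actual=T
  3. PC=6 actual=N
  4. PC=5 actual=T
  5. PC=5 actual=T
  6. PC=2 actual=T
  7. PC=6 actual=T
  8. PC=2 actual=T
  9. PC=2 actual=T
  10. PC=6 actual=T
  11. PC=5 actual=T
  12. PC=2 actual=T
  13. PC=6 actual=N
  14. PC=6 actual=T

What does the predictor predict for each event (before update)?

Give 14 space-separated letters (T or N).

Ev 1: PC=6 idx=2 pred=T actual=T -> ctr[2]=3
Ev 2: PC=2 idx=2 pred=T actual=T -> ctr[2]=3
Ev 3: PC=6 idx=2 pred=T actual=N -> ctr[2]=2
Ev 4: PC=5 idx=1 pred=T actual=T -> ctr[1]=3
Ev 5: PC=5 idx=1 pred=T actual=T -> ctr[1]=3
Ev 6: PC=2 idx=2 pred=T actual=T -> ctr[2]=3
Ev 7: PC=6 idx=2 pred=T actual=T -> ctr[2]=3
Ev 8: PC=2 idx=2 pred=T actual=T -> ctr[2]=3
Ev 9: PC=2 idx=2 pred=T actual=T -> ctr[2]=3
Ev 10: PC=6 idx=2 pred=T actual=T -> ctr[2]=3
Ev 11: PC=5 idx=1 pred=T actual=T -> ctr[1]=3
Ev 12: PC=2 idx=2 pred=T actual=T -> ctr[2]=3
Ev 13: PC=6 idx=2 pred=T actual=N -> ctr[2]=2
Ev 14: PC=6 idx=2 pred=T actual=T -> ctr[2]=3

Answer: T T T T T T T T T T T T T T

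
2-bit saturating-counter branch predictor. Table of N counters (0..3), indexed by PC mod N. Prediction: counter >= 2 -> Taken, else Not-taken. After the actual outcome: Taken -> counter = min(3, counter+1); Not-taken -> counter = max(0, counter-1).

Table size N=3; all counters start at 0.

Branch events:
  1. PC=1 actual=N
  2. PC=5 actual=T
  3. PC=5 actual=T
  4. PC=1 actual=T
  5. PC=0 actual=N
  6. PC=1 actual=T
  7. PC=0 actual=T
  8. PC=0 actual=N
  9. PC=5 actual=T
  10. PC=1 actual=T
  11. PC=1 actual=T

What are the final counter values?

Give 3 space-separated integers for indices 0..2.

Answer: 0 3 3

Derivation:
Ev 1: PC=1 idx=1 pred=N actual=N -> ctr[1]=0
Ev 2: PC=5 idx=2 pred=N actual=T -> ctr[2]=1
Ev 3: PC=5 idx=2 pred=N actual=T -> ctr[2]=2
Ev 4: PC=1 idx=1 pred=N actual=T -> ctr[1]=1
Ev 5: PC=0 idx=0 pred=N actual=N -> ctr[0]=0
Ev 6: PC=1 idx=1 pred=N actual=T -> ctr[1]=2
Ev 7: PC=0 idx=0 pred=N actual=T -> ctr[0]=1
Ev 8: PC=0 idx=0 pred=N actual=N -> ctr[0]=0
Ev 9: PC=5 idx=2 pred=T actual=T -> ctr[2]=3
Ev 10: PC=1 idx=1 pred=T actual=T -> ctr[1]=3
Ev 11: PC=1 idx=1 pred=T actual=T -> ctr[1]=3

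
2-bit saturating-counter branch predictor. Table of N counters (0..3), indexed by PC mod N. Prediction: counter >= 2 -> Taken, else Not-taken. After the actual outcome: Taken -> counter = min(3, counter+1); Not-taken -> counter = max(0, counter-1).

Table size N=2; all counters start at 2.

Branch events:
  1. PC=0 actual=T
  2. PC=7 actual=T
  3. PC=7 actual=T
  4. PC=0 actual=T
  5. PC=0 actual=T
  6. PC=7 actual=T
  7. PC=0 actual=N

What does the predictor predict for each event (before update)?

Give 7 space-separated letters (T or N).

Answer: T T T T T T T

Derivation:
Ev 1: PC=0 idx=0 pred=T actual=T -> ctr[0]=3
Ev 2: PC=7 idx=1 pred=T actual=T -> ctr[1]=3
Ev 3: PC=7 idx=1 pred=T actual=T -> ctr[1]=3
Ev 4: PC=0 idx=0 pred=T actual=T -> ctr[0]=3
Ev 5: PC=0 idx=0 pred=T actual=T -> ctr[0]=3
Ev 6: PC=7 idx=1 pred=T actual=T -> ctr[1]=3
Ev 7: PC=0 idx=0 pred=T actual=N -> ctr[0]=2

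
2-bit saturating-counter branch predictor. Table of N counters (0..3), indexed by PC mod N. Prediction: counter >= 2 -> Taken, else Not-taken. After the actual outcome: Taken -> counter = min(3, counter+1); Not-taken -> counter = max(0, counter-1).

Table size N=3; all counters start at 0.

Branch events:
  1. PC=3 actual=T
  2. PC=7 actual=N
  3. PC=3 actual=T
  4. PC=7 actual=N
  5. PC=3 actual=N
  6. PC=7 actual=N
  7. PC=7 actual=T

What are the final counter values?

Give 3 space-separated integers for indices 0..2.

Ev 1: PC=3 idx=0 pred=N actual=T -> ctr[0]=1
Ev 2: PC=7 idx=1 pred=N actual=N -> ctr[1]=0
Ev 3: PC=3 idx=0 pred=N actual=T -> ctr[0]=2
Ev 4: PC=7 idx=1 pred=N actual=N -> ctr[1]=0
Ev 5: PC=3 idx=0 pred=T actual=N -> ctr[0]=1
Ev 6: PC=7 idx=1 pred=N actual=N -> ctr[1]=0
Ev 7: PC=7 idx=1 pred=N actual=T -> ctr[1]=1

Answer: 1 1 0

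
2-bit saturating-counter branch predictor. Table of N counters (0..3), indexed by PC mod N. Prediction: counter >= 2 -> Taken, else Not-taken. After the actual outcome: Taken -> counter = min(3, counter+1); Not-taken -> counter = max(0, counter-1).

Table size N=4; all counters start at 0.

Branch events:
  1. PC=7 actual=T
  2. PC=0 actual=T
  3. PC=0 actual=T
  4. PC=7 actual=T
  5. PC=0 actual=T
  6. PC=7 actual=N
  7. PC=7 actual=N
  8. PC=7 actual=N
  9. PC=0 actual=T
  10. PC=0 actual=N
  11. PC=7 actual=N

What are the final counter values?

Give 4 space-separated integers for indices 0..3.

Ev 1: PC=7 idx=3 pred=N actual=T -> ctr[3]=1
Ev 2: PC=0 idx=0 pred=N actual=T -> ctr[0]=1
Ev 3: PC=0 idx=0 pred=N actual=T -> ctr[0]=2
Ev 4: PC=7 idx=3 pred=N actual=T -> ctr[3]=2
Ev 5: PC=0 idx=0 pred=T actual=T -> ctr[0]=3
Ev 6: PC=7 idx=3 pred=T actual=N -> ctr[3]=1
Ev 7: PC=7 idx=3 pred=N actual=N -> ctr[3]=0
Ev 8: PC=7 idx=3 pred=N actual=N -> ctr[3]=0
Ev 9: PC=0 idx=0 pred=T actual=T -> ctr[0]=3
Ev 10: PC=0 idx=0 pred=T actual=N -> ctr[0]=2
Ev 11: PC=7 idx=3 pred=N actual=N -> ctr[3]=0

Answer: 2 0 0 0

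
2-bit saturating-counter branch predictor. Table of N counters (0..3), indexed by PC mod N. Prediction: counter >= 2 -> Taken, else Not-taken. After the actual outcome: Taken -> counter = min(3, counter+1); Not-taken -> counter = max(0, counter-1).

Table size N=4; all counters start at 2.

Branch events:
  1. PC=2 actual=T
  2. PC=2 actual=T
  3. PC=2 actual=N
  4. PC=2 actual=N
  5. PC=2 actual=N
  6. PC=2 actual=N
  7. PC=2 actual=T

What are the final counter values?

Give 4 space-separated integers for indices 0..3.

Ev 1: PC=2 idx=2 pred=T actual=T -> ctr[2]=3
Ev 2: PC=2 idx=2 pred=T actual=T -> ctr[2]=3
Ev 3: PC=2 idx=2 pred=T actual=N -> ctr[2]=2
Ev 4: PC=2 idx=2 pred=T actual=N -> ctr[2]=1
Ev 5: PC=2 idx=2 pred=N actual=N -> ctr[2]=0
Ev 6: PC=2 idx=2 pred=N actual=N -> ctr[2]=0
Ev 7: PC=2 idx=2 pred=N actual=T -> ctr[2]=1

Answer: 2 2 1 2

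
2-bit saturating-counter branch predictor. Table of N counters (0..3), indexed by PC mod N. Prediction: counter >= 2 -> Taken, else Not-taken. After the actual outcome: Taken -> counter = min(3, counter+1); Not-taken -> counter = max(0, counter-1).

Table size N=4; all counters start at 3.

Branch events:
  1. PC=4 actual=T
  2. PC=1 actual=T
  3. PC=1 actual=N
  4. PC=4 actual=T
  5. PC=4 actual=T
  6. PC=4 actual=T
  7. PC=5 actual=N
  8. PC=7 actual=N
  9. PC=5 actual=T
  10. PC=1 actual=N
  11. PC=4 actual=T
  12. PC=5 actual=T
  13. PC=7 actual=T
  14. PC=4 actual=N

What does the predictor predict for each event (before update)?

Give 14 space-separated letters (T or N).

Ev 1: PC=4 idx=0 pred=T actual=T -> ctr[0]=3
Ev 2: PC=1 idx=1 pred=T actual=T -> ctr[1]=3
Ev 3: PC=1 idx=1 pred=T actual=N -> ctr[1]=2
Ev 4: PC=4 idx=0 pred=T actual=T -> ctr[0]=3
Ev 5: PC=4 idx=0 pred=T actual=T -> ctr[0]=3
Ev 6: PC=4 idx=0 pred=T actual=T -> ctr[0]=3
Ev 7: PC=5 idx=1 pred=T actual=N -> ctr[1]=1
Ev 8: PC=7 idx=3 pred=T actual=N -> ctr[3]=2
Ev 9: PC=5 idx=1 pred=N actual=T -> ctr[1]=2
Ev 10: PC=1 idx=1 pred=T actual=N -> ctr[1]=1
Ev 11: PC=4 idx=0 pred=T actual=T -> ctr[0]=3
Ev 12: PC=5 idx=1 pred=N actual=T -> ctr[1]=2
Ev 13: PC=7 idx=3 pred=T actual=T -> ctr[3]=3
Ev 14: PC=4 idx=0 pred=T actual=N -> ctr[0]=2

Answer: T T T T T T T T N T T N T T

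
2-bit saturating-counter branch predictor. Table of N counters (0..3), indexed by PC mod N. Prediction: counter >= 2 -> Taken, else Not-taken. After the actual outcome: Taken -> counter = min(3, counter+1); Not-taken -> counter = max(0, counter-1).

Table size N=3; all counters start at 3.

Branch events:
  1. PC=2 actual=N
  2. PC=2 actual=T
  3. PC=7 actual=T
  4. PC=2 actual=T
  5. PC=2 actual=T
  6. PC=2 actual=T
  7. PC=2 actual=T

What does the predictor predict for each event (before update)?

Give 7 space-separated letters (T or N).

Answer: T T T T T T T

Derivation:
Ev 1: PC=2 idx=2 pred=T actual=N -> ctr[2]=2
Ev 2: PC=2 idx=2 pred=T actual=T -> ctr[2]=3
Ev 3: PC=7 idx=1 pred=T actual=T -> ctr[1]=3
Ev 4: PC=2 idx=2 pred=T actual=T -> ctr[2]=3
Ev 5: PC=2 idx=2 pred=T actual=T -> ctr[2]=3
Ev 6: PC=2 idx=2 pred=T actual=T -> ctr[2]=3
Ev 7: PC=2 idx=2 pred=T actual=T -> ctr[2]=3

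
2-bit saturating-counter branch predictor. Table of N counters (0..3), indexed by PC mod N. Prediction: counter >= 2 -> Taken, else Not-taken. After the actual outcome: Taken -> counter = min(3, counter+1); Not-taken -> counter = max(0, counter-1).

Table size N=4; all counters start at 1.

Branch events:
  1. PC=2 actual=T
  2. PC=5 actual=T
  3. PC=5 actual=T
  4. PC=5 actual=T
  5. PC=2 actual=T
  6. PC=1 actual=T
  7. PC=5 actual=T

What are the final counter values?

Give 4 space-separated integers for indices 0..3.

Answer: 1 3 3 1

Derivation:
Ev 1: PC=2 idx=2 pred=N actual=T -> ctr[2]=2
Ev 2: PC=5 idx=1 pred=N actual=T -> ctr[1]=2
Ev 3: PC=5 idx=1 pred=T actual=T -> ctr[1]=3
Ev 4: PC=5 idx=1 pred=T actual=T -> ctr[1]=3
Ev 5: PC=2 idx=2 pred=T actual=T -> ctr[2]=3
Ev 6: PC=1 idx=1 pred=T actual=T -> ctr[1]=3
Ev 7: PC=5 idx=1 pred=T actual=T -> ctr[1]=3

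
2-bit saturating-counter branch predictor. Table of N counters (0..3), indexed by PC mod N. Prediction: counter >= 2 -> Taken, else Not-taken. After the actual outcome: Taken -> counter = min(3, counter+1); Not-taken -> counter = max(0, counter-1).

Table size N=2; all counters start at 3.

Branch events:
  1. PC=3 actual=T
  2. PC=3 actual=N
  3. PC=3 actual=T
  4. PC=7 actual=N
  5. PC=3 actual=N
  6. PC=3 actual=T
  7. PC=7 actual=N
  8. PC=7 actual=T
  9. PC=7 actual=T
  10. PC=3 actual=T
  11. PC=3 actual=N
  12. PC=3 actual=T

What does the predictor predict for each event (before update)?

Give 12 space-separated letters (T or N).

Answer: T T T T T N T N T T T T

Derivation:
Ev 1: PC=3 idx=1 pred=T actual=T -> ctr[1]=3
Ev 2: PC=3 idx=1 pred=T actual=N -> ctr[1]=2
Ev 3: PC=3 idx=1 pred=T actual=T -> ctr[1]=3
Ev 4: PC=7 idx=1 pred=T actual=N -> ctr[1]=2
Ev 5: PC=3 idx=1 pred=T actual=N -> ctr[1]=1
Ev 6: PC=3 idx=1 pred=N actual=T -> ctr[1]=2
Ev 7: PC=7 idx=1 pred=T actual=N -> ctr[1]=1
Ev 8: PC=7 idx=1 pred=N actual=T -> ctr[1]=2
Ev 9: PC=7 idx=1 pred=T actual=T -> ctr[1]=3
Ev 10: PC=3 idx=1 pred=T actual=T -> ctr[1]=3
Ev 11: PC=3 idx=1 pred=T actual=N -> ctr[1]=2
Ev 12: PC=3 idx=1 pred=T actual=T -> ctr[1]=3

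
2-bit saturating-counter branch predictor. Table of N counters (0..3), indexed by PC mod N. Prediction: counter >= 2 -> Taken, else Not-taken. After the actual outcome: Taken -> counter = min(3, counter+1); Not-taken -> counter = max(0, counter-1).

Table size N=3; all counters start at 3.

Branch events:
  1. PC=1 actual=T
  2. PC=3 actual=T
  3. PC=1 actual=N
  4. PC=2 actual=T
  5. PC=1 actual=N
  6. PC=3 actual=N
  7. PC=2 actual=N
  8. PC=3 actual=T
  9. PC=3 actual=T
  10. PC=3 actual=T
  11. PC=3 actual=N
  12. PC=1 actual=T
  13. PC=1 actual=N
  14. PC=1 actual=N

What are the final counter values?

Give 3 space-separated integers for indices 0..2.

Ev 1: PC=1 idx=1 pred=T actual=T -> ctr[1]=3
Ev 2: PC=3 idx=0 pred=T actual=T -> ctr[0]=3
Ev 3: PC=1 idx=1 pred=T actual=N -> ctr[1]=2
Ev 4: PC=2 idx=2 pred=T actual=T -> ctr[2]=3
Ev 5: PC=1 idx=1 pred=T actual=N -> ctr[1]=1
Ev 6: PC=3 idx=0 pred=T actual=N -> ctr[0]=2
Ev 7: PC=2 idx=2 pred=T actual=N -> ctr[2]=2
Ev 8: PC=3 idx=0 pred=T actual=T -> ctr[0]=3
Ev 9: PC=3 idx=0 pred=T actual=T -> ctr[0]=3
Ev 10: PC=3 idx=0 pred=T actual=T -> ctr[0]=3
Ev 11: PC=3 idx=0 pred=T actual=N -> ctr[0]=2
Ev 12: PC=1 idx=1 pred=N actual=T -> ctr[1]=2
Ev 13: PC=1 idx=1 pred=T actual=N -> ctr[1]=1
Ev 14: PC=1 idx=1 pred=N actual=N -> ctr[1]=0

Answer: 2 0 2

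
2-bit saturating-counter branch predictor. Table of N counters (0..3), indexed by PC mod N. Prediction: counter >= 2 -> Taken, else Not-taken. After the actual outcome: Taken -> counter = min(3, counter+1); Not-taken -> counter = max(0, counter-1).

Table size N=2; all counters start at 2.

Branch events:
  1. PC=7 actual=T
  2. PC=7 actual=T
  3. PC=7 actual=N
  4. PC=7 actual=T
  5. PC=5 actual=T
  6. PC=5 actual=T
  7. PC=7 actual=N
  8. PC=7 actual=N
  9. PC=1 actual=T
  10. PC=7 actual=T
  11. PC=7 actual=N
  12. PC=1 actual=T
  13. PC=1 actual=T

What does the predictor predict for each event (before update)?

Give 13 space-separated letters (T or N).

Answer: T T T T T T T T N T T T T

Derivation:
Ev 1: PC=7 idx=1 pred=T actual=T -> ctr[1]=3
Ev 2: PC=7 idx=1 pred=T actual=T -> ctr[1]=3
Ev 3: PC=7 idx=1 pred=T actual=N -> ctr[1]=2
Ev 4: PC=7 idx=1 pred=T actual=T -> ctr[1]=3
Ev 5: PC=5 idx=1 pred=T actual=T -> ctr[1]=3
Ev 6: PC=5 idx=1 pred=T actual=T -> ctr[1]=3
Ev 7: PC=7 idx=1 pred=T actual=N -> ctr[1]=2
Ev 8: PC=7 idx=1 pred=T actual=N -> ctr[1]=1
Ev 9: PC=1 idx=1 pred=N actual=T -> ctr[1]=2
Ev 10: PC=7 idx=1 pred=T actual=T -> ctr[1]=3
Ev 11: PC=7 idx=1 pred=T actual=N -> ctr[1]=2
Ev 12: PC=1 idx=1 pred=T actual=T -> ctr[1]=3
Ev 13: PC=1 idx=1 pred=T actual=T -> ctr[1]=3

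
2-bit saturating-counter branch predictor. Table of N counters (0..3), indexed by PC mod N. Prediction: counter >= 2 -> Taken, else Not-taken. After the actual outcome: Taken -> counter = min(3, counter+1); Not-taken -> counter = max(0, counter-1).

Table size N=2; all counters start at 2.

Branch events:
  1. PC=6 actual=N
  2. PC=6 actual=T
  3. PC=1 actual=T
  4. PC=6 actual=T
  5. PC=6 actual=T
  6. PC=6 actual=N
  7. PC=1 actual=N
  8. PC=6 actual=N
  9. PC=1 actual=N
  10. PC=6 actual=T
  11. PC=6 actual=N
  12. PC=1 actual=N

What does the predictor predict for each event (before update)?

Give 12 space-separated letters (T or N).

Ev 1: PC=6 idx=0 pred=T actual=N -> ctr[0]=1
Ev 2: PC=6 idx=0 pred=N actual=T -> ctr[0]=2
Ev 3: PC=1 idx=1 pred=T actual=T -> ctr[1]=3
Ev 4: PC=6 idx=0 pred=T actual=T -> ctr[0]=3
Ev 5: PC=6 idx=0 pred=T actual=T -> ctr[0]=3
Ev 6: PC=6 idx=0 pred=T actual=N -> ctr[0]=2
Ev 7: PC=1 idx=1 pred=T actual=N -> ctr[1]=2
Ev 8: PC=6 idx=0 pred=T actual=N -> ctr[0]=1
Ev 9: PC=1 idx=1 pred=T actual=N -> ctr[1]=1
Ev 10: PC=6 idx=0 pred=N actual=T -> ctr[0]=2
Ev 11: PC=6 idx=0 pred=T actual=N -> ctr[0]=1
Ev 12: PC=1 idx=1 pred=N actual=N -> ctr[1]=0

Answer: T N T T T T T T T N T N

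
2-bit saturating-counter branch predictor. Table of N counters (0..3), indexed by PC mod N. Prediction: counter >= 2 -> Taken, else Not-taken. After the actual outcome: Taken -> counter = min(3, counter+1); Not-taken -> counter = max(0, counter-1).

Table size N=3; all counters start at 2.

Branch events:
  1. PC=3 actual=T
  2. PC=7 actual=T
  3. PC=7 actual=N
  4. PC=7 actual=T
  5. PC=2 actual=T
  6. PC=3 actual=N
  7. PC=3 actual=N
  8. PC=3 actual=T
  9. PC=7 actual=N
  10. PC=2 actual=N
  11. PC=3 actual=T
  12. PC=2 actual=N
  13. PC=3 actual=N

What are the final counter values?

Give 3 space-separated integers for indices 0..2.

Ev 1: PC=3 idx=0 pred=T actual=T -> ctr[0]=3
Ev 2: PC=7 idx=1 pred=T actual=T -> ctr[1]=3
Ev 3: PC=7 idx=1 pred=T actual=N -> ctr[1]=2
Ev 4: PC=7 idx=1 pred=T actual=T -> ctr[1]=3
Ev 5: PC=2 idx=2 pred=T actual=T -> ctr[2]=3
Ev 6: PC=3 idx=0 pred=T actual=N -> ctr[0]=2
Ev 7: PC=3 idx=0 pred=T actual=N -> ctr[0]=1
Ev 8: PC=3 idx=0 pred=N actual=T -> ctr[0]=2
Ev 9: PC=7 idx=1 pred=T actual=N -> ctr[1]=2
Ev 10: PC=2 idx=2 pred=T actual=N -> ctr[2]=2
Ev 11: PC=3 idx=0 pred=T actual=T -> ctr[0]=3
Ev 12: PC=2 idx=2 pred=T actual=N -> ctr[2]=1
Ev 13: PC=3 idx=0 pred=T actual=N -> ctr[0]=2

Answer: 2 2 1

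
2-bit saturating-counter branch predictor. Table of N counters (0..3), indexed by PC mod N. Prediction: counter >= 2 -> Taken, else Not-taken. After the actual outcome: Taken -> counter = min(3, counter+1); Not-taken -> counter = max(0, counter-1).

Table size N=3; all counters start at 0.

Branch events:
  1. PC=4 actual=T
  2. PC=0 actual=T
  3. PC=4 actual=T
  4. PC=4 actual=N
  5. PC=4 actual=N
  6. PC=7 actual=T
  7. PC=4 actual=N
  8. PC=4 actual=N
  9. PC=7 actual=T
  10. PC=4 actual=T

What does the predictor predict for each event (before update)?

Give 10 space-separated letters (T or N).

Ev 1: PC=4 idx=1 pred=N actual=T -> ctr[1]=1
Ev 2: PC=0 idx=0 pred=N actual=T -> ctr[0]=1
Ev 3: PC=4 idx=1 pred=N actual=T -> ctr[1]=2
Ev 4: PC=4 idx=1 pred=T actual=N -> ctr[1]=1
Ev 5: PC=4 idx=1 pred=N actual=N -> ctr[1]=0
Ev 6: PC=7 idx=1 pred=N actual=T -> ctr[1]=1
Ev 7: PC=4 idx=1 pred=N actual=N -> ctr[1]=0
Ev 8: PC=4 idx=1 pred=N actual=N -> ctr[1]=0
Ev 9: PC=7 idx=1 pred=N actual=T -> ctr[1]=1
Ev 10: PC=4 idx=1 pred=N actual=T -> ctr[1]=2

Answer: N N N T N N N N N N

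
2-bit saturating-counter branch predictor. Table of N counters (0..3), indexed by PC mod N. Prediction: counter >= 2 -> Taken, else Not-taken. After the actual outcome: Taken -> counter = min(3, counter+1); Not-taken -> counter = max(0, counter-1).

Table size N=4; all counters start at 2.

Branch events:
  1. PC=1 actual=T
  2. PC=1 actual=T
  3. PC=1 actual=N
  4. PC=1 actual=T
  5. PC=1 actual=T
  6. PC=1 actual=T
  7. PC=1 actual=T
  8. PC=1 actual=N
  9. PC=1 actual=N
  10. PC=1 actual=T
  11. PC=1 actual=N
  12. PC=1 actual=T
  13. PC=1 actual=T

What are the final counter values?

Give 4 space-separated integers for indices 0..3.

Answer: 2 3 2 2

Derivation:
Ev 1: PC=1 idx=1 pred=T actual=T -> ctr[1]=3
Ev 2: PC=1 idx=1 pred=T actual=T -> ctr[1]=3
Ev 3: PC=1 idx=1 pred=T actual=N -> ctr[1]=2
Ev 4: PC=1 idx=1 pred=T actual=T -> ctr[1]=3
Ev 5: PC=1 idx=1 pred=T actual=T -> ctr[1]=3
Ev 6: PC=1 idx=1 pred=T actual=T -> ctr[1]=3
Ev 7: PC=1 idx=1 pred=T actual=T -> ctr[1]=3
Ev 8: PC=1 idx=1 pred=T actual=N -> ctr[1]=2
Ev 9: PC=1 idx=1 pred=T actual=N -> ctr[1]=1
Ev 10: PC=1 idx=1 pred=N actual=T -> ctr[1]=2
Ev 11: PC=1 idx=1 pred=T actual=N -> ctr[1]=1
Ev 12: PC=1 idx=1 pred=N actual=T -> ctr[1]=2
Ev 13: PC=1 idx=1 pred=T actual=T -> ctr[1]=3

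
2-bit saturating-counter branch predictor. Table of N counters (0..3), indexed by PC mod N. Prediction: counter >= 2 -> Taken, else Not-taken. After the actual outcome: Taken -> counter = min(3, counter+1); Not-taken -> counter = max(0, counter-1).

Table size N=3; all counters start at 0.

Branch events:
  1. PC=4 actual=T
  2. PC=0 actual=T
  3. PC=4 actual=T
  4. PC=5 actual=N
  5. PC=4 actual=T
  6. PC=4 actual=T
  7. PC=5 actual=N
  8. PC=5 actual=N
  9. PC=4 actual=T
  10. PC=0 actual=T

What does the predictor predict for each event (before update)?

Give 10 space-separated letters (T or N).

Ev 1: PC=4 idx=1 pred=N actual=T -> ctr[1]=1
Ev 2: PC=0 idx=0 pred=N actual=T -> ctr[0]=1
Ev 3: PC=4 idx=1 pred=N actual=T -> ctr[1]=2
Ev 4: PC=5 idx=2 pred=N actual=N -> ctr[2]=0
Ev 5: PC=4 idx=1 pred=T actual=T -> ctr[1]=3
Ev 6: PC=4 idx=1 pred=T actual=T -> ctr[1]=3
Ev 7: PC=5 idx=2 pred=N actual=N -> ctr[2]=0
Ev 8: PC=5 idx=2 pred=N actual=N -> ctr[2]=0
Ev 9: PC=4 idx=1 pred=T actual=T -> ctr[1]=3
Ev 10: PC=0 idx=0 pred=N actual=T -> ctr[0]=2

Answer: N N N N T T N N T N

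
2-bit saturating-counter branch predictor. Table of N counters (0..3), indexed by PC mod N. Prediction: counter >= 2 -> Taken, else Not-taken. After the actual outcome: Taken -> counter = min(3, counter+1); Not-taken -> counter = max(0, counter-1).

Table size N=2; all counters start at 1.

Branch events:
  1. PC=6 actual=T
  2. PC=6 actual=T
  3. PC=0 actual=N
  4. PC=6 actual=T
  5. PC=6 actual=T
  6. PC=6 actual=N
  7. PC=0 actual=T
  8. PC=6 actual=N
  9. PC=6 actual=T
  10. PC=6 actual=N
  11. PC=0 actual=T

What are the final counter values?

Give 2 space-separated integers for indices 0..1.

Answer: 3 1

Derivation:
Ev 1: PC=6 idx=0 pred=N actual=T -> ctr[0]=2
Ev 2: PC=6 idx=0 pred=T actual=T -> ctr[0]=3
Ev 3: PC=0 idx=0 pred=T actual=N -> ctr[0]=2
Ev 4: PC=6 idx=0 pred=T actual=T -> ctr[0]=3
Ev 5: PC=6 idx=0 pred=T actual=T -> ctr[0]=3
Ev 6: PC=6 idx=0 pred=T actual=N -> ctr[0]=2
Ev 7: PC=0 idx=0 pred=T actual=T -> ctr[0]=3
Ev 8: PC=6 idx=0 pred=T actual=N -> ctr[0]=2
Ev 9: PC=6 idx=0 pred=T actual=T -> ctr[0]=3
Ev 10: PC=6 idx=0 pred=T actual=N -> ctr[0]=2
Ev 11: PC=0 idx=0 pred=T actual=T -> ctr[0]=3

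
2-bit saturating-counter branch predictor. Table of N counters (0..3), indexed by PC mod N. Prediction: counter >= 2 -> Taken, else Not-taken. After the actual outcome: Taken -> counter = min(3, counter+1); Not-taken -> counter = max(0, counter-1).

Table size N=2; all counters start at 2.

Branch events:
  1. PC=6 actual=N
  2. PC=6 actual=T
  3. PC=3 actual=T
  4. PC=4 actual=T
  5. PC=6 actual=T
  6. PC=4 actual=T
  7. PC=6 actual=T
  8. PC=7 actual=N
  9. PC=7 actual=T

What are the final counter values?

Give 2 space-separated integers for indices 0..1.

Ev 1: PC=6 idx=0 pred=T actual=N -> ctr[0]=1
Ev 2: PC=6 idx=0 pred=N actual=T -> ctr[0]=2
Ev 3: PC=3 idx=1 pred=T actual=T -> ctr[1]=3
Ev 4: PC=4 idx=0 pred=T actual=T -> ctr[0]=3
Ev 5: PC=6 idx=0 pred=T actual=T -> ctr[0]=3
Ev 6: PC=4 idx=0 pred=T actual=T -> ctr[0]=3
Ev 7: PC=6 idx=0 pred=T actual=T -> ctr[0]=3
Ev 8: PC=7 idx=1 pred=T actual=N -> ctr[1]=2
Ev 9: PC=7 idx=1 pred=T actual=T -> ctr[1]=3

Answer: 3 3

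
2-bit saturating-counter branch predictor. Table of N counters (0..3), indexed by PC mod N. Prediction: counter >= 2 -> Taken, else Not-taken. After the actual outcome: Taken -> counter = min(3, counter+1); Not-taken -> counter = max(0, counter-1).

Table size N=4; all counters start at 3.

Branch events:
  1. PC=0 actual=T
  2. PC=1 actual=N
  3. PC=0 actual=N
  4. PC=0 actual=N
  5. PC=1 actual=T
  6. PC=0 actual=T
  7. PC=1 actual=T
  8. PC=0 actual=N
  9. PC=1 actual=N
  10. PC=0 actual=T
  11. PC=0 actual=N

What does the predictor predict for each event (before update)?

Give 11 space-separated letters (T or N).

Ev 1: PC=0 idx=0 pred=T actual=T -> ctr[0]=3
Ev 2: PC=1 idx=1 pred=T actual=N -> ctr[1]=2
Ev 3: PC=0 idx=0 pred=T actual=N -> ctr[0]=2
Ev 4: PC=0 idx=0 pred=T actual=N -> ctr[0]=1
Ev 5: PC=1 idx=1 pred=T actual=T -> ctr[1]=3
Ev 6: PC=0 idx=0 pred=N actual=T -> ctr[0]=2
Ev 7: PC=1 idx=1 pred=T actual=T -> ctr[1]=3
Ev 8: PC=0 idx=0 pred=T actual=N -> ctr[0]=1
Ev 9: PC=1 idx=1 pred=T actual=N -> ctr[1]=2
Ev 10: PC=0 idx=0 pred=N actual=T -> ctr[0]=2
Ev 11: PC=0 idx=0 pred=T actual=N -> ctr[0]=1

Answer: T T T T T N T T T N T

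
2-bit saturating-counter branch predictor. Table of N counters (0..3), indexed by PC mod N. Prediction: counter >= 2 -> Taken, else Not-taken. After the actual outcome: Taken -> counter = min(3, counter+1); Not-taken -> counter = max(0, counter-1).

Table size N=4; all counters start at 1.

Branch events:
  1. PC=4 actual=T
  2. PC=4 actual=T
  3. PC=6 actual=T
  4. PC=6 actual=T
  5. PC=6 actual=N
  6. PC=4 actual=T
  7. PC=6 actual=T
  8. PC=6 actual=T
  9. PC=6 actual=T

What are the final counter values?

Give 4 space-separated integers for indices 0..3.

Answer: 3 1 3 1

Derivation:
Ev 1: PC=4 idx=0 pred=N actual=T -> ctr[0]=2
Ev 2: PC=4 idx=0 pred=T actual=T -> ctr[0]=3
Ev 3: PC=6 idx=2 pred=N actual=T -> ctr[2]=2
Ev 4: PC=6 idx=2 pred=T actual=T -> ctr[2]=3
Ev 5: PC=6 idx=2 pred=T actual=N -> ctr[2]=2
Ev 6: PC=4 idx=0 pred=T actual=T -> ctr[0]=3
Ev 7: PC=6 idx=2 pred=T actual=T -> ctr[2]=3
Ev 8: PC=6 idx=2 pred=T actual=T -> ctr[2]=3
Ev 9: PC=6 idx=2 pred=T actual=T -> ctr[2]=3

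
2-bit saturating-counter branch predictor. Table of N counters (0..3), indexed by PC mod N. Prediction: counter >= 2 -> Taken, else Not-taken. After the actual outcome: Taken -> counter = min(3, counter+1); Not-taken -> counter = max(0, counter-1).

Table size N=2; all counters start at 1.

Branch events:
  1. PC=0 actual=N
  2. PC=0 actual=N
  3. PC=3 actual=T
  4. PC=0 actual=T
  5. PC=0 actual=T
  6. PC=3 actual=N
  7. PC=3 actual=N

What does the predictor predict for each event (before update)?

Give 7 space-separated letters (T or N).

Answer: N N N N N T N

Derivation:
Ev 1: PC=0 idx=0 pred=N actual=N -> ctr[0]=0
Ev 2: PC=0 idx=0 pred=N actual=N -> ctr[0]=0
Ev 3: PC=3 idx=1 pred=N actual=T -> ctr[1]=2
Ev 4: PC=0 idx=0 pred=N actual=T -> ctr[0]=1
Ev 5: PC=0 idx=0 pred=N actual=T -> ctr[0]=2
Ev 6: PC=3 idx=1 pred=T actual=N -> ctr[1]=1
Ev 7: PC=3 idx=1 pred=N actual=N -> ctr[1]=0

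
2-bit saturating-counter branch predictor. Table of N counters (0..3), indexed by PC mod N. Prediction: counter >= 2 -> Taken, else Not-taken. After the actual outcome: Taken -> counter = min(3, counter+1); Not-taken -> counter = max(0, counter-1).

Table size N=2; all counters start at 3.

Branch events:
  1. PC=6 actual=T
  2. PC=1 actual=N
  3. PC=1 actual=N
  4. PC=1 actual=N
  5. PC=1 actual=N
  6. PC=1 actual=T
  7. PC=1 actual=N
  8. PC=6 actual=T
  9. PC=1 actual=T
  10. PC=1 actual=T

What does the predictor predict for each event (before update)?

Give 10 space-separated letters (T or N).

Answer: T T T N N N N T N N

Derivation:
Ev 1: PC=6 idx=0 pred=T actual=T -> ctr[0]=3
Ev 2: PC=1 idx=1 pred=T actual=N -> ctr[1]=2
Ev 3: PC=1 idx=1 pred=T actual=N -> ctr[1]=1
Ev 4: PC=1 idx=1 pred=N actual=N -> ctr[1]=0
Ev 5: PC=1 idx=1 pred=N actual=N -> ctr[1]=0
Ev 6: PC=1 idx=1 pred=N actual=T -> ctr[1]=1
Ev 7: PC=1 idx=1 pred=N actual=N -> ctr[1]=0
Ev 8: PC=6 idx=0 pred=T actual=T -> ctr[0]=3
Ev 9: PC=1 idx=1 pred=N actual=T -> ctr[1]=1
Ev 10: PC=1 idx=1 pred=N actual=T -> ctr[1]=2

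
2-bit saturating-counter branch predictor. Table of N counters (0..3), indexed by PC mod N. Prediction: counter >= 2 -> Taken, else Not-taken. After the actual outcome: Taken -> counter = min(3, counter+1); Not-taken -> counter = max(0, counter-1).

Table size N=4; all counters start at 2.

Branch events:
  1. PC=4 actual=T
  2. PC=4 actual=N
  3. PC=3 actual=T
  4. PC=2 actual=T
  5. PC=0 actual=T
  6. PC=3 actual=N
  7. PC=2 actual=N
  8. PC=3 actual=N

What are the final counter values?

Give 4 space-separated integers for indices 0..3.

Ev 1: PC=4 idx=0 pred=T actual=T -> ctr[0]=3
Ev 2: PC=4 idx=0 pred=T actual=N -> ctr[0]=2
Ev 3: PC=3 idx=3 pred=T actual=T -> ctr[3]=3
Ev 4: PC=2 idx=2 pred=T actual=T -> ctr[2]=3
Ev 5: PC=0 idx=0 pred=T actual=T -> ctr[0]=3
Ev 6: PC=3 idx=3 pred=T actual=N -> ctr[3]=2
Ev 7: PC=2 idx=2 pred=T actual=N -> ctr[2]=2
Ev 8: PC=3 idx=3 pred=T actual=N -> ctr[3]=1

Answer: 3 2 2 1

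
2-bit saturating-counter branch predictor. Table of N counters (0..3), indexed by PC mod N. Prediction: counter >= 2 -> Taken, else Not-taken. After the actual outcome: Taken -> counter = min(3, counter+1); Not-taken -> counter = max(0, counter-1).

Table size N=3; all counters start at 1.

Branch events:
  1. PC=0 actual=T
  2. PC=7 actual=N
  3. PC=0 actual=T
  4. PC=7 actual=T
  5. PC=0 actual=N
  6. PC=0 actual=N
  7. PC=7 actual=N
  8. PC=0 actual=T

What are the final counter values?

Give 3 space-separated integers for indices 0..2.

Answer: 2 0 1

Derivation:
Ev 1: PC=0 idx=0 pred=N actual=T -> ctr[0]=2
Ev 2: PC=7 idx=1 pred=N actual=N -> ctr[1]=0
Ev 3: PC=0 idx=0 pred=T actual=T -> ctr[0]=3
Ev 4: PC=7 idx=1 pred=N actual=T -> ctr[1]=1
Ev 5: PC=0 idx=0 pred=T actual=N -> ctr[0]=2
Ev 6: PC=0 idx=0 pred=T actual=N -> ctr[0]=1
Ev 7: PC=7 idx=1 pred=N actual=N -> ctr[1]=0
Ev 8: PC=0 idx=0 pred=N actual=T -> ctr[0]=2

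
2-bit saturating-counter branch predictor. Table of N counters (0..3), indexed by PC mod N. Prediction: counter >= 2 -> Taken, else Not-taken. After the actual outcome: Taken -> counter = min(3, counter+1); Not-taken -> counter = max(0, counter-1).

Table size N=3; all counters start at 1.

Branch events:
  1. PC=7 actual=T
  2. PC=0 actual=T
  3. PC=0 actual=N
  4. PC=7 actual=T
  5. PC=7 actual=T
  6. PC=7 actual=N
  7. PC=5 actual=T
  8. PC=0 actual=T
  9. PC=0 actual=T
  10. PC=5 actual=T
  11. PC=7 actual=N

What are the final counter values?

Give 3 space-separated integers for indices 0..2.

Ev 1: PC=7 idx=1 pred=N actual=T -> ctr[1]=2
Ev 2: PC=0 idx=0 pred=N actual=T -> ctr[0]=2
Ev 3: PC=0 idx=0 pred=T actual=N -> ctr[0]=1
Ev 4: PC=7 idx=1 pred=T actual=T -> ctr[1]=3
Ev 5: PC=7 idx=1 pred=T actual=T -> ctr[1]=3
Ev 6: PC=7 idx=1 pred=T actual=N -> ctr[1]=2
Ev 7: PC=5 idx=2 pred=N actual=T -> ctr[2]=2
Ev 8: PC=0 idx=0 pred=N actual=T -> ctr[0]=2
Ev 9: PC=0 idx=0 pred=T actual=T -> ctr[0]=3
Ev 10: PC=5 idx=2 pred=T actual=T -> ctr[2]=3
Ev 11: PC=7 idx=1 pred=T actual=N -> ctr[1]=1

Answer: 3 1 3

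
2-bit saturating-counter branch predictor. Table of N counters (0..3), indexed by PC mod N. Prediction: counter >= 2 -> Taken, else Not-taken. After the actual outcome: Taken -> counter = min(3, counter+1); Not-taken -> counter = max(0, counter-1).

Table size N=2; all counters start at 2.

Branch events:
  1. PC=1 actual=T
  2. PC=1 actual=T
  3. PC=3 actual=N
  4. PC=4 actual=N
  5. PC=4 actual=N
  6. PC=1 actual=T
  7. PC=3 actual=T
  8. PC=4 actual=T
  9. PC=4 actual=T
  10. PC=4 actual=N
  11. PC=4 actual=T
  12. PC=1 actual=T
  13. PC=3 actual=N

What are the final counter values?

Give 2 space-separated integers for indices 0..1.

Answer: 2 2

Derivation:
Ev 1: PC=1 idx=1 pred=T actual=T -> ctr[1]=3
Ev 2: PC=1 idx=1 pred=T actual=T -> ctr[1]=3
Ev 3: PC=3 idx=1 pred=T actual=N -> ctr[1]=2
Ev 4: PC=4 idx=0 pred=T actual=N -> ctr[0]=1
Ev 5: PC=4 idx=0 pred=N actual=N -> ctr[0]=0
Ev 6: PC=1 idx=1 pred=T actual=T -> ctr[1]=3
Ev 7: PC=3 idx=1 pred=T actual=T -> ctr[1]=3
Ev 8: PC=4 idx=0 pred=N actual=T -> ctr[0]=1
Ev 9: PC=4 idx=0 pred=N actual=T -> ctr[0]=2
Ev 10: PC=4 idx=0 pred=T actual=N -> ctr[0]=1
Ev 11: PC=4 idx=0 pred=N actual=T -> ctr[0]=2
Ev 12: PC=1 idx=1 pred=T actual=T -> ctr[1]=3
Ev 13: PC=3 idx=1 pred=T actual=N -> ctr[1]=2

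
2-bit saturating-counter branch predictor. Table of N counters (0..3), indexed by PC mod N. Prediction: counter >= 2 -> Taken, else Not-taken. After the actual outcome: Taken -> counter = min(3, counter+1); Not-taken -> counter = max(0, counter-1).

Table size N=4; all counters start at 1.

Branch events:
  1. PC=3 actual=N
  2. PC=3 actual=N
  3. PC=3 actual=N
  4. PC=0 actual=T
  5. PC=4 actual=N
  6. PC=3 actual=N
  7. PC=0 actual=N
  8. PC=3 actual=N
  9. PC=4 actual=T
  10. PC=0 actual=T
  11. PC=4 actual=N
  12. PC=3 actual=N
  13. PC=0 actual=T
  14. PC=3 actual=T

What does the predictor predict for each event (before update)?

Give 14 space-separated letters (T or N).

Answer: N N N N T N N N N N T N N N

Derivation:
Ev 1: PC=3 idx=3 pred=N actual=N -> ctr[3]=0
Ev 2: PC=3 idx=3 pred=N actual=N -> ctr[3]=0
Ev 3: PC=3 idx=3 pred=N actual=N -> ctr[3]=0
Ev 4: PC=0 idx=0 pred=N actual=T -> ctr[0]=2
Ev 5: PC=4 idx=0 pred=T actual=N -> ctr[0]=1
Ev 6: PC=3 idx=3 pred=N actual=N -> ctr[3]=0
Ev 7: PC=0 idx=0 pred=N actual=N -> ctr[0]=0
Ev 8: PC=3 idx=3 pred=N actual=N -> ctr[3]=0
Ev 9: PC=4 idx=0 pred=N actual=T -> ctr[0]=1
Ev 10: PC=0 idx=0 pred=N actual=T -> ctr[0]=2
Ev 11: PC=4 idx=0 pred=T actual=N -> ctr[0]=1
Ev 12: PC=3 idx=3 pred=N actual=N -> ctr[3]=0
Ev 13: PC=0 idx=0 pred=N actual=T -> ctr[0]=2
Ev 14: PC=3 idx=3 pred=N actual=T -> ctr[3]=1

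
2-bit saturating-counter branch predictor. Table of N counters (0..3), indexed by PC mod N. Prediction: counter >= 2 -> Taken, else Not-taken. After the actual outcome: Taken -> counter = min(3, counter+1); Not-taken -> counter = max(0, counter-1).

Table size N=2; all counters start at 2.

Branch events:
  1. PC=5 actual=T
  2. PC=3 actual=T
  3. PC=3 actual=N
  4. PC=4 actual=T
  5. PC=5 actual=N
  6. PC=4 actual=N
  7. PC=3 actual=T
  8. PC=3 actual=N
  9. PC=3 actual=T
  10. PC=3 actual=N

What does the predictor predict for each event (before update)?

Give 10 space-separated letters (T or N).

Ev 1: PC=5 idx=1 pred=T actual=T -> ctr[1]=3
Ev 2: PC=3 idx=1 pred=T actual=T -> ctr[1]=3
Ev 3: PC=3 idx=1 pred=T actual=N -> ctr[1]=2
Ev 4: PC=4 idx=0 pred=T actual=T -> ctr[0]=3
Ev 5: PC=5 idx=1 pred=T actual=N -> ctr[1]=1
Ev 6: PC=4 idx=0 pred=T actual=N -> ctr[0]=2
Ev 7: PC=3 idx=1 pred=N actual=T -> ctr[1]=2
Ev 8: PC=3 idx=1 pred=T actual=N -> ctr[1]=1
Ev 9: PC=3 idx=1 pred=N actual=T -> ctr[1]=2
Ev 10: PC=3 idx=1 pred=T actual=N -> ctr[1]=1

Answer: T T T T T T N T N T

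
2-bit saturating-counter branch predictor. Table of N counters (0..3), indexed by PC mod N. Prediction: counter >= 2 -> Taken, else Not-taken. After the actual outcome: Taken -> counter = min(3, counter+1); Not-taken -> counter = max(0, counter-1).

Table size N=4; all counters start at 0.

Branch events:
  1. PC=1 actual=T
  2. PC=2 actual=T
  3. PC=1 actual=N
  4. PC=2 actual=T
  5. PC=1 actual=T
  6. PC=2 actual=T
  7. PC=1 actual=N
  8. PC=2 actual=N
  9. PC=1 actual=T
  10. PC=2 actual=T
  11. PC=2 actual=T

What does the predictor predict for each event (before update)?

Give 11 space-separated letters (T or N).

Answer: N N N N N T N T N T T

Derivation:
Ev 1: PC=1 idx=1 pred=N actual=T -> ctr[1]=1
Ev 2: PC=2 idx=2 pred=N actual=T -> ctr[2]=1
Ev 3: PC=1 idx=1 pred=N actual=N -> ctr[1]=0
Ev 4: PC=2 idx=2 pred=N actual=T -> ctr[2]=2
Ev 5: PC=1 idx=1 pred=N actual=T -> ctr[1]=1
Ev 6: PC=2 idx=2 pred=T actual=T -> ctr[2]=3
Ev 7: PC=1 idx=1 pred=N actual=N -> ctr[1]=0
Ev 8: PC=2 idx=2 pred=T actual=N -> ctr[2]=2
Ev 9: PC=1 idx=1 pred=N actual=T -> ctr[1]=1
Ev 10: PC=2 idx=2 pred=T actual=T -> ctr[2]=3
Ev 11: PC=2 idx=2 pred=T actual=T -> ctr[2]=3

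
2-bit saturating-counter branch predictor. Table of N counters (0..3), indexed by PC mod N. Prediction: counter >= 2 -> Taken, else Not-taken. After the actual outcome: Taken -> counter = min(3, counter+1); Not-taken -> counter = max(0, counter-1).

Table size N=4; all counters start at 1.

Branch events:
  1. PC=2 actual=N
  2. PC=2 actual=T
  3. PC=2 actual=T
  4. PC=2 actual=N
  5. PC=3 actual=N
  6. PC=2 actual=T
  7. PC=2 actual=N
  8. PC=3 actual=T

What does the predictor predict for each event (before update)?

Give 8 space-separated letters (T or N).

Ev 1: PC=2 idx=2 pred=N actual=N -> ctr[2]=0
Ev 2: PC=2 idx=2 pred=N actual=T -> ctr[2]=1
Ev 3: PC=2 idx=2 pred=N actual=T -> ctr[2]=2
Ev 4: PC=2 idx=2 pred=T actual=N -> ctr[2]=1
Ev 5: PC=3 idx=3 pred=N actual=N -> ctr[3]=0
Ev 6: PC=2 idx=2 pred=N actual=T -> ctr[2]=2
Ev 7: PC=2 idx=2 pred=T actual=N -> ctr[2]=1
Ev 8: PC=3 idx=3 pred=N actual=T -> ctr[3]=1

Answer: N N N T N N T N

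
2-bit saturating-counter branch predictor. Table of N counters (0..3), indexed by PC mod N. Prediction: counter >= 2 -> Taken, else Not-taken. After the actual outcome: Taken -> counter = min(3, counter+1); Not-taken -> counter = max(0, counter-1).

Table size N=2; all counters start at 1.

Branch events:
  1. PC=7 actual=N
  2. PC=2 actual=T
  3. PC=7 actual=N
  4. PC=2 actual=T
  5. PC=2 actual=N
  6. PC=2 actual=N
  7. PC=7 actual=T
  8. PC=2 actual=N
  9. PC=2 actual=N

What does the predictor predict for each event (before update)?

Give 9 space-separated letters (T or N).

Answer: N N N T T T N N N

Derivation:
Ev 1: PC=7 idx=1 pred=N actual=N -> ctr[1]=0
Ev 2: PC=2 idx=0 pred=N actual=T -> ctr[0]=2
Ev 3: PC=7 idx=1 pred=N actual=N -> ctr[1]=0
Ev 4: PC=2 idx=0 pred=T actual=T -> ctr[0]=3
Ev 5: PC=2 idx=0 pred=T actual=N -> ctr[0]=2
Ev 6: PC=2 idx=0 pred=T actual=N -> ctr[0]=1
Ev 7: PC=7 idx=1 pred=N actual=T -> ctr[1]=1
Ev 8: PC=2 idx=0 pred=N actual=N -> ctr[0]=0
Ev 9: PC=2 idx=0 pred=N actual=N -> ctr[0]=0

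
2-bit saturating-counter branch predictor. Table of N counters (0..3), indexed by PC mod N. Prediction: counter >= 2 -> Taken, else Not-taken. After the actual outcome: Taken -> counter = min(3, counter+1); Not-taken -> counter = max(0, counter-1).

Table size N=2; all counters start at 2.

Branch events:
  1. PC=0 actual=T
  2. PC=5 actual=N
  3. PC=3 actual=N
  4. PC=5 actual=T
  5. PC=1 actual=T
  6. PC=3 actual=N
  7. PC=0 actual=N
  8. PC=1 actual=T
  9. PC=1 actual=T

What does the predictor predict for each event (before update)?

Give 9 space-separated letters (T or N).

Ev 1: PC=0 idx=0 pred=T actual=T -> ctr[0]=3
Ev 2: PC=5 idx=1 pred=T actual=N -> ctr[1]=1
Ev 3: PC=3 idx=1 pred=N actual=N -> ctr[1]=0
Ev 4: PC=5 idx=1 pred=N actual=T -> ctr[1]=1
Ev 5: PC=1 idx=1 pred=N actual=T -> ctr[1]=2
Ev 6: PC=3 idx=1 pred=T actual=N -> ctr[1]=1
Ev 7: PC=0 idx=0 pred=T actual=N -> ctr[0]=2
Ev 8: PC=1 idx=1 pred=N actual=T -> ctr[1]=2
Ev 9: PC=1 idx=1 pred=T actual=T -> ctr[1]=3

Answer: T T N N N T T N T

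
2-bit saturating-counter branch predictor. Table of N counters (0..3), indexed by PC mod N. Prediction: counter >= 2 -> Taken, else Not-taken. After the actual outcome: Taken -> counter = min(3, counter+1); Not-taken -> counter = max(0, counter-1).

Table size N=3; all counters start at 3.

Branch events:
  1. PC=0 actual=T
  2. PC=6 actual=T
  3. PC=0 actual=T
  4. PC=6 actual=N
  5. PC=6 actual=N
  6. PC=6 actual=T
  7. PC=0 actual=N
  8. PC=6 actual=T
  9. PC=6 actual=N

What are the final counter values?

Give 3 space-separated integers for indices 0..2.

Answer: 1 3 3

Derivation:
Ev 1: PC=0 idx=0 pred=T actual=T -> ctr[0]=3
Ev 2: PC=6 idx=0 pred=T actual=T -> ctr[0]=3
Ev 3: PC=0 idx=0 pred=T actual=T -> ctr[0]=3
Ev 4: PC=6 idx=0 pred=T actual=N -> ctr[0]=2
Ev 5: PC=6 idx=0 pred=T actual=N -> ctr[0]=1
Ev 6: PC=6 idx=0 pred=N actual=T -> ctr[0]=2
Ev 7: PC=0 idx=0 pred=T actual=N -> ctr[0]=1
Ev 8: PC=6 idx=0 pred=N actual=T -> ctr[0]=2
Ev 9: PC=6 idx=0 pred=T actual=N -> ctr[0]=1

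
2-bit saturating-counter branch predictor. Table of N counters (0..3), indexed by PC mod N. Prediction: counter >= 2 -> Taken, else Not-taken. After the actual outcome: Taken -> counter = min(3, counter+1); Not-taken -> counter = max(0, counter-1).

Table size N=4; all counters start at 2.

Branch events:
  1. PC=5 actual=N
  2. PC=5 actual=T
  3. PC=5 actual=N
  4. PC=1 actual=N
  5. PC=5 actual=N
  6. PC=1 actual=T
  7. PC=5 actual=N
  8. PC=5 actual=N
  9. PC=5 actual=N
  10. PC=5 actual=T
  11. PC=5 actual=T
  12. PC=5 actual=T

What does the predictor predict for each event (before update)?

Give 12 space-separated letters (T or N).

Answer: T N T N N N N N N N N T

Derivation:
Ev 1: PC=5 idx=1 pred=T actual=N -> ctr[1]=1
Ev 2: PC=5 idx=1 pred=N actual=T -> ctr[1]=2
Ev 3: PC=5 idx=1 pred=T actual=N -> ctr[1]=1
Ev 4: PC=1 idx=1 pred=N actual=N -> ctr[1]=0
Ev 5: PC=5 idx=1 pred=N actual=N -> ctr[1]=0
Ev 6: PC=1 idx=1 pred=N actual=T -> ctr[1]=1
Ev 7: PC=5 idx=1 pred=N actual=N -> ctr[1]=0
Ev 8: PC=5 idx=1 pred=N actual=N -> ctr[1]=0
Ev 9: PC=5 idx=1 pred=N actual=N -> ctr[1]=0
Ev 10: PC=5 idx=1 pred=N actual=T -> ctr[1]=1
Ev 11: PC=5 idx=1 pred=N actual=T -> ctr[1]=2
Ev 12: PC=5 idx=1 pred=T actual=T -> ctr[1]=3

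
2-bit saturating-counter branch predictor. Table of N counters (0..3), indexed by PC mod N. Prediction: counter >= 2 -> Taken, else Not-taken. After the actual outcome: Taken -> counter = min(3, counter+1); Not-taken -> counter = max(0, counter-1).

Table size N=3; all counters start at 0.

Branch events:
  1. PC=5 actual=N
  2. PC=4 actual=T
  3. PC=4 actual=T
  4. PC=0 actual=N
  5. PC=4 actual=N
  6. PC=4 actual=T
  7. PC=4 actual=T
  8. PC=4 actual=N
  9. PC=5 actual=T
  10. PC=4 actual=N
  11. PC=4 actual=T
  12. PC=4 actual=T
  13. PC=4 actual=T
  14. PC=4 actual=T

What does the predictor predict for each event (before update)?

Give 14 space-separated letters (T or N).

Answer: N N N N T N T T N T N T T T

Derivation:
Ev 1: PC=5 idx=2 pred=N actual=N -> ctr[2]=0
Ev 2: PC=4 idx=1 pred=N actual=T -> ctr[1]=1
Ev 3: PC=4 idx=1 pred=N actual=T -> ctr[1]=2
Ev 4: PC=0 idx=0 pred=N actual=N -> ctr[0]=0
Ev 5: PC=4 idx=1 pred=T actual=N -> ctr[1]=1
Ev 6: PC=4 idx=1 pred=N actual=T -> ctr[1]=2
Ev 7: PC=4 idx=1 pred=T actual=T -> ctr[1]=3
Ev 8: PC=4 idx=1 pred=T actual=N -> ctr[1]=2
Ev 9: PC=5 idx=2 pred=N actual=T -> ctr[2]=1
Ev 10: PC=4 idx=1 pred=T actual=N -> ctr[1]=1
Ev 11: PC=4 idx=1 pred=N actual=T -> ctr[1]=2
Ev 12: PC=4 idx=1 pred=T actual=T -> ctr[1]=3
Ev 13: PC=4 idx=1 pred=T actual=T -> ctr[1]=3
Ev 14: PC=4 idx=1 pred=T actual=T -> ctr[1]=3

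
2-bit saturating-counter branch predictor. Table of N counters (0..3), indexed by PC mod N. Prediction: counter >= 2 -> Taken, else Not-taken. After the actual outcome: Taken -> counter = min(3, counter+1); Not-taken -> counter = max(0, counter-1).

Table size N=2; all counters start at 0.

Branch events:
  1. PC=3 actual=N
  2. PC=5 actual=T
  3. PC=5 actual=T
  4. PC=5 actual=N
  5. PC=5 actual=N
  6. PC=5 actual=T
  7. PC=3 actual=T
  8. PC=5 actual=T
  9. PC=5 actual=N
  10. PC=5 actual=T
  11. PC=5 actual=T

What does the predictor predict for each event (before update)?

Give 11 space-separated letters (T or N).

Answer: N N N T N N N T T T T

Derivation:
Ev 1: PC=3 idx=1 pred=N actual=N -> ctr[1]=0
Ev 2: PC=5 idx=1 pred=N actual=T -> ctr[1]=1
Ev 3: PC=5 idx=1 pred=N actual=T -> ctr[1]=2
Ev 4: PC=5 idx=1 pred=T actual=N -> ctr[1]=1
Ev 5: PC=5 idx=1 pred=N actual=N -> ctr[1]=0
Ev 6: PC=5 idx=1 pred=N actual=T -> ctr[1]=1
Ev 7: PC=3 idx=1 pred=N actual=T -> ctr[1]=2
Ev 8: PC=5 idx=1 pred=T actual=T -> ctr[1]=3
Ev 9: PC=5 idx=1 pred=T actual=N -> ctr[1]=2
Ev 10: PC=5 idx=1 pred=T actual=T -> ctr[1]=3
Ev 11: PC=5 idx=1 pred=T actual=T -> ctr[1]=3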